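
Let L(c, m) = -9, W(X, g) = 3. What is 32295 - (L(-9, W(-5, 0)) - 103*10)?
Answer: 33334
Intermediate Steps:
32295 - (L(-9, W(-5, 0)) - 103*10) = 32295 - (-9 - 103*10) = 32295 - (-9 - 1030) = 32295 - 1*(-1039) = 32295 + 1039 = 33334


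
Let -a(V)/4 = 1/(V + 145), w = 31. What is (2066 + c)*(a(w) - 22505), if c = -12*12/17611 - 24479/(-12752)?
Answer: -459860799531335793/9881320768 ≈ -4.6538e+7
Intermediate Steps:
c = 429263381/224575472 (c = -144*1/17611 - 24479*(-1/12752) = -144/17611 + 24479/12752 = 429263381/224575472 ≈ 1.9114)
a(V) = -4/(145 + V) (a(V) = -4/(V + 145) = -4/(145 + V))
(2066 + c)*(a(w) - 22505) = (2066 + 429263381/224575472)*(-4/(145 + 31) - 22505) = 464402188533*(-4/176 - 22505)/224575472 = 464402188533*(-4*1/176 - 22505)/224575472 = 464402188533*(-1/44 - 22505)/224575472 = (464402188533/224575472)*(-990221/44) = -459860799531335793/9881320768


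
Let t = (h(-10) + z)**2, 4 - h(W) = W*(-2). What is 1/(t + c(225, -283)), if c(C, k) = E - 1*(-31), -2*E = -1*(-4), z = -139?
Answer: 1/24054 ≈ 4.1573e-5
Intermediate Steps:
h(W) = 4 + 2*W (h(W) = 4 - W*(-2) = 4 - (-2)*W = 4 + 2*W)
E = -2 (E = -(-1)*(-4)/2 = -1/2*4 = -2)
c(C, k) = 29 (c(C, k) = -2 - 1*(-31) = -2 + 31 = 29)
t = 24025 (t = ((4 + 2*(-10)) - 139)**2 = ((4 - 20) - 139)**2 = (-16 - 139)**2 = (-155)**2 = 24025)
1/(t + c(225, -283)) = 1/(24025 + 29) = 1/24054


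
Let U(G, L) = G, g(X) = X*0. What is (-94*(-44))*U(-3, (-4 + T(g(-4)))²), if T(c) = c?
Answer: -12408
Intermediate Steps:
g(X) = 0
(-94*(-44))*U(-3, (-4 + T(g(-4)))²) = -94*(-44)*(-3) = 4136*(-3) = -12408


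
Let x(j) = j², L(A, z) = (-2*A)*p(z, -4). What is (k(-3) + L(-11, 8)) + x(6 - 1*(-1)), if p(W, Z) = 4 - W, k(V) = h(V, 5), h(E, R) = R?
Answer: -34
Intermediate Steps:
k(V) = 5
L(A, z) = -2*A*(4 - z) (L(A, z) = (-2*A)*(4 - z) = -2*A*(4 - z))
(k(-3) + L(-11, 8)) + x(6 - 1*(-1)) = (5 + 2*(-11)*(-4 + 8)) + (6 - 1*(-1))² = (5 + 2*(-11)*4) + (6 + 1)² = (5 - 88) + 7² = -83 + 49 = -34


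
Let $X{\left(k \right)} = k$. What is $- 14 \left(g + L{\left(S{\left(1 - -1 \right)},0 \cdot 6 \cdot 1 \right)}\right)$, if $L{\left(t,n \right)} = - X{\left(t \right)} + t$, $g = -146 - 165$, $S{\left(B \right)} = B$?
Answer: $4354$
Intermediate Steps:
$g = -311$
$L{\left(t,n \right)} = 0$ ($L{\left(t,n \right)} = - t + t = 0$)
$- 14 \left(g + L{\left(S{\left(1 - -1 \right)},0 \cdot 6 \cdot 1 \right)}\right) = - 14 \left(-311 + 0\right) = \left(-14\right) \left(-311\right) = 4354$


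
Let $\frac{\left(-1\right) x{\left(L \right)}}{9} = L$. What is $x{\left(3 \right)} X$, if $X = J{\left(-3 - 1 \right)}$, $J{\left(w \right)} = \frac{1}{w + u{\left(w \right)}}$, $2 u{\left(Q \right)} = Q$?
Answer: $\frac{9}{2} \approx 4.5$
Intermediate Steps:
$x{\left(L \right)} = - 9 L$
$u{\left(Q \right)} = \frac{Q}{2}$
$J{\left(w \right)} = \frac{2}{3 w}$ ($J{\left(w \right)} = \frac{1}{w + \frac{w}{2}} = \frac{1}{\frac{3}{2} w} = \frac{2}{3 w}$)
$X = - \frac{1}{6}$ ($X = \frac{2}{3 \left(-3 - 1\right)} = \frac{2}{3 \left(-4\right)} = \frac{2}{3} \left(- \frac{1}{4}\right) = - \frac{1}{6} \approx -0.16667$)
$x{\left(3 \right)} X = \left(-9\right) 3 \left(- \frac{1}{6}\right) = \left(-27\right) \left(- \frac{1}{6}\right) = \frac{9}{2}$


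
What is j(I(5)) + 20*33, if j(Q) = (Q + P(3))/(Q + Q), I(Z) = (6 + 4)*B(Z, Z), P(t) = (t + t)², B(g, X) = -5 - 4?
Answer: 6603/10 ≈ 660.30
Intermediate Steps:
B(g, X) = -9
P(t) = 4*t² (P(t) = (2*t)² = 4*t²)
I(Z) = -90 (I(Z) = (6 + 4)*(-9) = 10*(-9) = -90)
j(Q) = (36 + Q)/(2*Q) (j(Q) = (Q + 4*3²)/(Q + Q) = (Q + 4*9)/((2*Q)) = (Q + 36)*(1/(2*Q)) = (36 + Q)*(1/(2*Q)) = (36 + Q)/(2*Q))
j(I(5)) + 20*33 = (½)*(36 - 90)/(-90) + 20*33 = (½)*(-1/90)*(-54) + 660 = 3/10 + 660 = 6603/10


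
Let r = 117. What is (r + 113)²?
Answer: 52900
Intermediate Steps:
(r + 113)² = (117 + 113)² = 230² = 52900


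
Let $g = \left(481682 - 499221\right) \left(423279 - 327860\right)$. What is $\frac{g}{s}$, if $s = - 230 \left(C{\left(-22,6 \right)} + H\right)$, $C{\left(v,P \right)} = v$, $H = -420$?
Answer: $- \frac{1673553841}{101660} \approx -16462.0$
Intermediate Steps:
$s = 101660$ ($s = - 230 \left(-22 - 420\right) = \left(-230\right) \left(-442\right) = 101660$)
$g = -1673553841$ ($g = \left(-17539\right) 95419 = -1673553841$)
$\frac{g}{s} = - \frac{1673553841}{101660}$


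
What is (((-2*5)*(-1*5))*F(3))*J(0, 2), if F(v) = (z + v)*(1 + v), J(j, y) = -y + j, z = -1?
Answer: -800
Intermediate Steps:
J(j, y) = j - y
F(v) = (1 + v)*(-1 + v) (F(v) = (-1 + v)*(1 + v) = (1 + v)*(-1 + v))
(((-2*5)*(-1*5))*F(3))*J(0, 2) = (((-2*5)*(-1*5))*(-1 + 3²))*(0 - 1*2) = ((-10*(-5))*(-1 + 9))*(0 - 2) = (50*8)*(-2) = 400*(-2) = -800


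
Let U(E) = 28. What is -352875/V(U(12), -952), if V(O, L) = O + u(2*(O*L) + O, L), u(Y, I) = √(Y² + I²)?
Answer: 352875/101431792 - 352875*√3622565/101431792 ≈ -6.6180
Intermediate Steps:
u(Y, I) = √(I² + Y²)
V(O, L) = O + √(L² + (O + 2*L*O)²) (V(O, L) = O + √(L² + (2*(O*L) + O)²) = O + √(L² + (2*(L*O) + O)²) = O + √(L² + (2*L*O + O)²) = O + √(L² + (O + 2*L*O)²))
-352875/V(U(12), -952) = -352875/(28 + √((-952)² + 28²*(1 + 2*(-952))²)) = -352875/(28 + √(906304 + 784*(1 - 1904)²)) = -352875/(28 + √(906304 + 784*(-1903)²)) = -352875/(28 + √(906304 + 784*3621409)) = -352875/(28 + √(906304 + 2839184656)) = -352875/(28 + √2840090960) = -352875/(28 + 28*√3622565)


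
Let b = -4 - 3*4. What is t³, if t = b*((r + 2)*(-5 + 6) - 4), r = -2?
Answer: 262144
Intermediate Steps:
b = -16 (b = -4 - 12 = -16)
t = 64 (t = -16*((-2 + 2)*(-5 + 6) - 4) = -16*(0*1 - 4) = -16*(0 - 4) = -16*(-4) = 64)
t³ = 64³ = 262144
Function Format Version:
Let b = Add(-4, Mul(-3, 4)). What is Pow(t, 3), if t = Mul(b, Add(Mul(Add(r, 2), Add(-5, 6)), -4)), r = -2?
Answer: 262144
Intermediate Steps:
b = -16 (b = Add(-4, -12) = -16)
t = 64 (t = Mul(-16, Add(Mul(Add(-2, 2), Add(-5, 6)), -4)) = Mul(-16, Add(Mul(0, 1), -4)) = Mul(-16, Add(0, -4)) = Mul(-16, -4) = 64)
Pow(t, 3) = Pow(64, 3) = 262144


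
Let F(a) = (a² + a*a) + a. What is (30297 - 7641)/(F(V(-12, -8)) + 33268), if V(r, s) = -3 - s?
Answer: 22656/33323 ≈ 0.67989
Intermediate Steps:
F(a) = a + 2*a² (F(a) = (a² + a²) + a = 2*a² + a = a + 2*a²)
(30297 - 7641)/(F(V(-12, -8)) + 33268) = (30297 - 7641)/((-3 - 1*(-8))*(1 + 2*(-3 - 1*(-8))) + 33268) = 22656/((-3 + 8)*(1 + 2*(-3 + 8)) + 33268) = 22656/(5*(1 + 2*5) + 33268) = 22656/(5*(1 + 10) + 33268) = 22656/(5*11 + 33268) = 22656/(55 + 33268) = 22656/33323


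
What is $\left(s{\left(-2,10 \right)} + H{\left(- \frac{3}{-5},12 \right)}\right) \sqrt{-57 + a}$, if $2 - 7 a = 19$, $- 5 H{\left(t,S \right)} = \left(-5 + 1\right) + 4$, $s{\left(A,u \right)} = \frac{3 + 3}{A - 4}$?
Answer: $- \frac{4 i \sqrt{182}}{7} \approx - 7.709 i$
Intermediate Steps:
$s{\left(A,u \right)} = \frac{6}{-4 + A}$
$H{\left(t,S \right)} = 0$ ($H{\left(t,S \right)} = - \frac{\left(-5 + 1\right) + 4}{5} = - \frac{-4 + 4}{5} = \left(- \frac{1}{5}\right) 0 = 0$)
$a = - \frac{17}{7}$ ($a = \frac{2}{7} - \frac{19}{7} = - \frac{17}{7} \approx -2.4286$)
$\left(s{\left(-2,10 \right)} + H{\left(- \frac{3}{-5},12 \right)}\right) \sqrt{-57 + a} = \left(\frac{6}{-4 - 2} + 0\right) \sqrt{-57 - \frac{17}{7}} = \left(\frac{6}{-6} + 0\right) \sqrt{- \frac{416}{7}} = \left(6 \left(- \frac{1}{6}\right) + 0\right) \frac{4 i \sqrt{182}}{7} = \left(-1 + 0\right) \frac{4 i \sqrt{182}}{7} = - \frac{4 i \sqrt{182}}{7}$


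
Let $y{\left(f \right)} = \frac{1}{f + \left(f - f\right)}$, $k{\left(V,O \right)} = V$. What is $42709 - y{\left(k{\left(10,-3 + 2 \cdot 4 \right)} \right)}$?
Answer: $\frac{427089}{10} \approx 42709.0$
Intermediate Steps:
$y{\left(f \right)} = \frac{1}{f}$ ($y{\left(f \right)} = \frac{1}{f + 0} = \frac{1}{f}$)
$42709 - y{\left(k{\left(10,-3 + 2 \cdot 4 \right)} \right)} = 42709 - \frac{1}{10} = \frac{427089}{10}$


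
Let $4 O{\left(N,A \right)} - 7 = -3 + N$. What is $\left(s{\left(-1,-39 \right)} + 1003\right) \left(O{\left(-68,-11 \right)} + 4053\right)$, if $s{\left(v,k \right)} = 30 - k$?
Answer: $4327664$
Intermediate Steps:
$O{\left(N,A \right)} = 1 + \frac{N}{4}$ ($O{\left(N,A \right)} = \frac{7}{4} + \frac{-3 + N}{4} = \frac{7}{4} + \left(- \frac{3}{4} + \frac{N}{4}\right) = 1 + \frac{N}{4}$)
$\left(s{\left(-1,-39 \right)} + 1003\right) \left(O{\left(-68,-11 \right)} + 4053\right) = \left(\left(30 - -39\right) + 1003\right) \left(\left(1 + \frac{1}{4} \left(-68\right)\right) + 4053\right) = \left(\left(30 + 39\right) + 1003\right) \left(\left(1 - 17\right) + 4053\right) = \left(69 + 1003\right) \left(-16 + 4053\right) = 1072 \cdot 4037 = 4327664$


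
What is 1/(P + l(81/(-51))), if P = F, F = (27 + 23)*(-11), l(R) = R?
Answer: -17/9377 ≈ -0.0018129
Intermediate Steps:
F = -550 (F = 50*(-11) = -550)
P = -550
1/(P + l(81/(-51))) = 1/(-550 + 81/(-51)) = 1/(-550 + 81*(-1/51)) = 1/(-550 - 27/17) = 1/(-9377/17) = -17/9377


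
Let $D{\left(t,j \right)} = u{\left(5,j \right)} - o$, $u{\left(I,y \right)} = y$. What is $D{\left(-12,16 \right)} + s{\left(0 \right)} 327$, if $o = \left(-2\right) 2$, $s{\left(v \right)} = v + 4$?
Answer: $1328$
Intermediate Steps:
$s{\left(v \right)} = 4 + v$
$o = -4$
$D{\left(t,j \right)} = 4 + j$ ($D{\left(t,j \right)} = j - -4 = j + 4 = 4 + j$)
$D{\left(-12,16 \right)} + s{\left(0 \right)} 327 = \left(4 + 16\right) + \left(4 + 0\right) 327 = 20 + 4 \cdot 327 = 20 + 1308 = 1328$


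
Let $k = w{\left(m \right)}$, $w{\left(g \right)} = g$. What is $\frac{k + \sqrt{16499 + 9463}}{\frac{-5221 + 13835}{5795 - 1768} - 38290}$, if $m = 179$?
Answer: $- \frac{720833}{154185216} - \frac{4027 \sqrt{25962}}{154185216} \approx -0.0088834$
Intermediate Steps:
$k = 179$
$\frac{k + \sqrt{16499 + 9463}}{\frac{-5221 + 13835}{5795 - 1768} - 38290} = \frac{179 + \sqrt{16499 + 9463}}{\frac{-5221 + 13835}{5795 - 1768} - 38290} = \frac{179 + \sqrt{25962}}{\frac{8614}{4027} - 38290} = \frac{179 + \sqrt{25962}}{- \frac{154185216}{4027}} = \left(179 + \sqrt{25962}\right) \left(- \frac{4027}{154185216}\right) = - \frac{720833}{154185216} - \frac{4027 \sqrt{25962}}{154185216}$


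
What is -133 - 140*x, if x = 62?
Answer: -8813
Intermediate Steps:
-133 - 140*x = -133 - 140*62 = -133 - 8680 = -8813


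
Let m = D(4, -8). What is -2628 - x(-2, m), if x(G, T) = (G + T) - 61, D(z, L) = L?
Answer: -2557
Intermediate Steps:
m = -8
x(G, T) = -61 + G + T
-2628 - x(-2, m) = -2628 - (-61 - 2 - 8) = -2628 - 1*(-71) = -2628 + 71 = -2557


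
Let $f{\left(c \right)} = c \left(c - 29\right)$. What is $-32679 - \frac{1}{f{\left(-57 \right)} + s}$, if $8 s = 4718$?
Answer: $- \frac{717859597}{21967} \approx -32679.0$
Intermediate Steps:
$s = \frac{2359}{4}$ ($s = \frac{1}{8} \cdot 4718 = \frac{2359}{4} \approx 589.75$)
$f{\left(c \right)} = c \left(-29 + c\right)$
$-32679 - \frac{1}{f{\left(-57 \right)} + s} = -32679 - \frac{1}{- 57 \left(-29 - 57\right) + \frac{2359}{4}} = -32679 - \frac{1}{\left(-57\right) \left(-86\right) + \frac{2359}{4}} = -32679 - \frac{1}{4902 + \frac{2359}{4}} = -32679 - \frac{1}{\frac{21967}{4}} = -32679 - \frac{4}{21967} = - \frac{717859597}{21967}$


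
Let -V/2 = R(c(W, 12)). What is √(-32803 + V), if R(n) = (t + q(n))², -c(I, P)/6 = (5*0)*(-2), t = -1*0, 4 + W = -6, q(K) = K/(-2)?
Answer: I*√32803 ≈ 181.12*I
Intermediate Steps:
q(K) = -K/2 (q(K) = K*(-½) = -K/2)
W = -10 (W = -4 - 6 = -10)
t = 0
c(I, P) = 0 (c(I, P) = -6*5*0*(-2) = -0*(-2) = -6*0 = 0)
R(n) = n²/4 (R(n) = (0 - n/2)² = (-n/2)² = n²/4)
V = 0 (V = -0²/2 = -0/2 = -2*0 = 0)
√(-32803 + V) = √(-32803 + 0) = √(-32803) = I*√32803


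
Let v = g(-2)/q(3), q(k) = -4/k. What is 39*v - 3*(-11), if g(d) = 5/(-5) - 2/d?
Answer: 33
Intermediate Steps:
g(d) = -1 - 2/d (g(d) = 5*(-⅕) - 2/d = -1 - 2/d)
v = 0 (v = ((-2 - 1*(-2))/(-2))/((-4/3)) = (-(-2 + 2)/2)/((-4*⅓)) = (-½*0)/(-4/3) = 0*(-¾) = 0)
39*v - 3*(-11) = 39*0 - 3*(-11) = 0 + 33 = 33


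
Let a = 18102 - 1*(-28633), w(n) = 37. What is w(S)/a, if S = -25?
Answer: 37/46735 ≈ 0.00079170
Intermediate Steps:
a = 46735 (a = 18102 + 28633 = 46735)
w(S)/a = 37/46735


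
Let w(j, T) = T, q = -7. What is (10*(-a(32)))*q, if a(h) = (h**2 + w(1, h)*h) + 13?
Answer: 144270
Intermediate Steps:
a(h) = 13 + 2*h**2 (a(h) = (h**2 + h*h) + 13 = (h**2 + h**2) + 13 = 2*h**2 + 13 = 13 + 2*h**2)
(10*(-a(32)))*q = (10*(-(13 + 2*32**2)))*(-7) = (10*(-(13 + 2*1024)))*(-7) = (10*(-(13 + 2048)))*(-7) = (10*(-1*2061))*(-7) = (10*(-2061))*(-7) = -20610*(-7) = 144270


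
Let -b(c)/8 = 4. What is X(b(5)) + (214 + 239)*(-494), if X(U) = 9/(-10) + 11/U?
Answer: -35805319/160 ≈ -2.2378e+5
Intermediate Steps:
b(c) = -32 (b(c) = -8*4 = -32)
X(U) = -9/10 + 11/U (X(U) = 9*(-⅒) + 11/U = -9/10 + 11/U)
X(b(5)) + (214 + 239)*(-494) = (-9/10 + 11/(-32)) + (214 + 239)*(-494) = (-9/10 + 11*(-1/32)) + 453*(-494) = (-9/10 - 11/32) - 223782 = -199/160 - 223782 = -35805319/160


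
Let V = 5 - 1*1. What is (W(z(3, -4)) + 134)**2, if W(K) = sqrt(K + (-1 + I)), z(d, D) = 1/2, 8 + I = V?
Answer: 35903/2 + 402*I*sqrt(2) ≈ 17952.0 + 568.51*I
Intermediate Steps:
V = 4 (V = 5 - 1 = 4)
I = -4 (I = -8 + 4 = -4)
z(d, D) = 1/2
W(K) = sqrt(-5 + K) (W(K) = sqrt(K + (-1 - 4)) = sqrt(K - 5) = sqrt(-5 + K))
(W(z(3, -4)) + 134)**2 = (sqrt(-5 + 1/2) + 134)**2 = (sqrt(-9/2) + 134)**2 = (3*I*sqrt(2)/2 + 134)**2 = (134 + 3*I*sqrt(2)/2)**2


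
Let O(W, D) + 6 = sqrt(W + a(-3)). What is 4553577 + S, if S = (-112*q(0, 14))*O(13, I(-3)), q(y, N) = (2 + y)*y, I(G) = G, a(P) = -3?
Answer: 4553577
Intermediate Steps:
q(y, N) = y*(2 + y)
O(W, D) = -6 + sqrt(-3 + W) (O(W, D) = -6 + sqrt(W - 3) = -6 + sqrt(-3 + W))
S = 0 (S = (-0*(2 + 0))*(-6 + sqrt(-3 + 13)) = (-0*2)*(-6 + sqrt(10)) = (-112*0)*(-6 + sqrt(10)) = 0*(-6 + sqrt(10)) = 0)
4553577 + S = 4553577 + 0 = 4553577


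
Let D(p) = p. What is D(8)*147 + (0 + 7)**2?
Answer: 1225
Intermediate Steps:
D(8)*147 + (0 + 7)**2 = 8*147 + (0 + 7)**2 = 1176 + 7**2 = 1176 + 49 = 1225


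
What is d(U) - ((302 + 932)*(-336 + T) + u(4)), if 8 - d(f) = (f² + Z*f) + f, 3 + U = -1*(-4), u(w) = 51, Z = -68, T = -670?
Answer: 1241427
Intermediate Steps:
U = 1 (U = -3 - 1*(-4) = -3 + 4 = 1)
d(f) = 8 - f² + 67*f (d(f) = 8 - ((f² - 68*f) + f) = 8 - (f² - 67*f) = 8 + (-f² + 67*f) = 8 - f² + 67*f)
d(U) - ((302 + 932)*(-336 + T) + u(4)) = (8 - 1*1² + 67*1) - ((302 + 932)*(-336 - 670) + 51) = (8 - 1*1 + 67) - (1234*(-1006) + 51) = (8 - 1 + 67) - (-1241404 + 51) = 74 - 1*(-1241353) = 74 + 1241353 = 1241427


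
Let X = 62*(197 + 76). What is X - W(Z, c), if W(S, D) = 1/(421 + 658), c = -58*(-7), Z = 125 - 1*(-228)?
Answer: 18263153/1079 ≈ 16926.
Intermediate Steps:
Z = 353 (Z = 125 + 228 = 353)
c = 406
W(S, D) = 1/1079
X = 16926 (X = 62*273 = 16926)
X - W(Z, c) = 16926 - 1*1/1079 = 16926 - 1/1079 = 18263153/1079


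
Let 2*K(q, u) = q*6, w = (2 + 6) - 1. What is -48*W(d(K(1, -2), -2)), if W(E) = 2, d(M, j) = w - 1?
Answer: -96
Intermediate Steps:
w = 7 (w = 8 - 1 = 7)
K(q, u) = 3*q (K(q, u) = (q*6)/2 = (6*q)/2 = 3*q)
d(M, j) = 6 (d(M, j) = 7 - 1 = 6)
-48*W(d(K(1, -2), -2)) = -48*2 = -96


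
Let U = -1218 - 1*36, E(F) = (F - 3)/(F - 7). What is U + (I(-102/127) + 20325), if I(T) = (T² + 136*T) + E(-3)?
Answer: 1529272482/80645 ≈ 18963.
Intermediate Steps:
E(F) = (-3 + F)/(-7 + F)
I(T) = ⅗ + T² + 136*T (I(T) = (T² + 136*T) + (-3 - 3)/(-7 - 3) = (T² + 136*T) - 6/(-10) = (T² + 136*T) - ⅒*(-6) = (T² + 136*T) + ⅗ = ⅗ + T² + 136*T)
U = -1254 (U = -1218 - 36 = -1254)
U + (I(-102/127) + 20325) = -1254 + ((⅗ + (-102/127)² + 136*(-102/127)) + 20325) = -1254 + ((⅗ + 10404/16129 - 13872/127) + 20325) = -1254 + (-8708313/80645 + 20325) = -1254 + 1630401312/80645 = 1529272482/80645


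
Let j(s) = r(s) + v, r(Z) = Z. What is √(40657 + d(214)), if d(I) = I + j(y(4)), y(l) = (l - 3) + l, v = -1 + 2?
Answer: √40877 ≈ 202.18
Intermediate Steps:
v = 1
y(l) = -3 + 2*l (y(l) = (-3 + l) + l = -3 + 2*l)
j(s) = 1 + s (j(s) = s + 1 = 1 + s)
d(I) = 6 + I (d(I) = I + (1 + (-3 + 2*4)) = I + (1 + (-3 + 8)) = I + (1 + 5) = I + 6 = 6 + I)
√(40657 + d(214)) = √(40657 + (6 + 214)) = √(40657 + 220) = √40877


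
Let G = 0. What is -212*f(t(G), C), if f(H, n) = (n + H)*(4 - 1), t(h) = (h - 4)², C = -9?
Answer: -4452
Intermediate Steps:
t(h) = (-4 + h)²
f(H, n) = 3*H + 3*n (f(H, n) = (H + n)*3 = 3*H + 3*n)
-212*f(t(G), C) = -212*(3*(-4 + 0)² + 3*(-9)) = -212*(3*(-4)² - 27) = -212*(3*16 - 27) = -212*(48 - 27) = -212*21 = -4452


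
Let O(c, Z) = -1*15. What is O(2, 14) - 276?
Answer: -291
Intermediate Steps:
O(c, Z) = -15
O(2, 14) - 276 = -15 - 276 = -291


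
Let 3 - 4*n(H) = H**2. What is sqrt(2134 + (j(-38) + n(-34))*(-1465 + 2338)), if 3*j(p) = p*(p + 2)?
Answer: sqrt(594319)/2 ≈ 385.46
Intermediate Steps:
n(H) = 3/4 - H**2/4
j(p) = p*(2 + p)/3 (j(p) = (p*(p + 2))/3 = (p*(2 + p))/3 = p*(2 + p)/3)
sqrt(2134 + (j(-38) + n(-34))*(-1465 + 2338)) = sqrt(2134 + ((1/3)*(-38)*(2 - 38) + (3/4 - 1/4*(-34)**2))*(-1465 + 2338)) = sqrt(2134 + ((1/3)*(-38)*(-36) + (3/4 - 1/4*1156))*873) = sqrt(2134 + (456 + (3/4 - 289))*873) = sqrt(2134 + (456 - 1153/4)*873) = sqrt(2134 + (671/4)*873) = sqrt(2134 + 585783/4) = sqrt(594319/4) = sqrt(594319)/2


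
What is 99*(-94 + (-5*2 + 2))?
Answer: -10098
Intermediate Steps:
99*(-94 + (-5*2 + 2)) = 99*(-94 + (-10 + 2)) = 99*(-94 - 8) = 99*(-102) = -10098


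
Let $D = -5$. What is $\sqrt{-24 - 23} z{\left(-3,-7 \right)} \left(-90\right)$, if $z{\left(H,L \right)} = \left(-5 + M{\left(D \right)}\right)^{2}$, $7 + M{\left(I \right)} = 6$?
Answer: $- 3240 i \sqrt{47} \approx - 22212.0 i$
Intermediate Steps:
$M{\left(I \right)} = -1$ ($M{\left(I \right)} = -7 + 6 = -1$)
$z{\left(H,L \right)} = 36$ ($z{\left(H,L \right)} = \left(-5 - 1\right)^{2} = \left(-6\right)^{2} = 36$)
$\sqrt{-24 - 23} z{\left(-3,-7 \right)} \left(-90\right) = \sqrt{-24 - 23} \cdot 36 \left(-90\right) = \sqrt{-47} \cdot 36 \left(-90\right) = i \sqrt{47} \cdot 36 \left(-90\right) = 36 i \sqrt{47} \left(-90\right) = - 3240 i \sqrt{47}$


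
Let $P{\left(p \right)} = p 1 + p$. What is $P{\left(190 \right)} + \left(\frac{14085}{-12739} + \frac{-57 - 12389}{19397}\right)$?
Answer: $\frac{13352232743}{35299769} \approx 378.25$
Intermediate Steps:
$P{\left(p \right)} = 2 p$ ($P{\left(p \right)} = p + p = 2 p$)
$P{\left(190 \right)} + \left(\frac{14085}{-12739} + \frac{-57 - 12389}{19397}\right) = 2 \cdot 190 + \left(\frac{14085}{-12739} + \frac{-57 - 12389}{19397}\right) = 380 + \left(14085 \left(- \frac{1}{12739}\right) + \left(-57 - 12389\right) \frac{1}{19397}\right) = 380 - \frac{61679477}{35299769} = \frac{13352232743}{35299769}$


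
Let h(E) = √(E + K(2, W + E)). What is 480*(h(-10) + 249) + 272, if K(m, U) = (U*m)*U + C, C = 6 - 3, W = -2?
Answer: 119792 + 480*√281 ≈ 1.2784e+5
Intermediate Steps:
C = 3
K(m, U) = 3 + m*U² (K(m, U) = (U*m)*U + 3 = m*U² + 3 = 3 + m*U²)
h(E) = √(3 + E + 2*(-2 + E)²) (h(E) = √(E + (3 + 2*(-2 + E)²)) = √(3 + E + 2*(-2 + E)²))
480*(h(-10) + 249) + 272 = 480*(√(3 - 10 + 2*(-2 - 10)²) + 249) + 272 = 480*(√(3 - 10 + 2*(-12)²) + 249) + 272 = 480*(√(3 - 10 + 2*144) + 249) + 272 = 480*(√(3 - 10 + 288) + 249) + 272 = 480*(√281 + 249) + 272 = 480*(249 + √281) + 272 = (119520 + 480*√281) + 272 = 119792 + 480*√281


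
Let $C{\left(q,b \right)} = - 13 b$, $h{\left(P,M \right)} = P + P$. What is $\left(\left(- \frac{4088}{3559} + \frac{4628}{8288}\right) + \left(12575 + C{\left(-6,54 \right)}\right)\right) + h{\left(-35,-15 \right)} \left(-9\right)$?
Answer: $\frac{92195870171}{7374248} \approx 12502.0$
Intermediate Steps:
$h{\left(P,M \right)} = 2 P$
$\left(\left(- \frac{4088}{3559} + \frac{4628}{8288}\right) + \left(12575 + C{\left(-6,54 \right)}\right)\right) + h{\left(-35,-15 \right)} \left(-9\right) = \left(\left(- \frac{4088}{3559} + \frac{4628}{8288}\right) + \left(12575 - 702\right)\right) + 2 \left(-35\right) \left(-9\right) = \left(\left(\left(-4088\right) \frac{1}{3559} + 4628 \cdot \frac{1}{8288}\right) + \left(12575 - 702\right)\right) - -630 = \left(\left(- \frac{4088}{3559} + \frac{1157}{2072}\right) + 11873\right) + 630 = \left(- \frac{4352573}{7374248} + 11873\right) + 630 = \frac{87550093931}{7374248} + 630 = \frac{92195870171}{7374248}$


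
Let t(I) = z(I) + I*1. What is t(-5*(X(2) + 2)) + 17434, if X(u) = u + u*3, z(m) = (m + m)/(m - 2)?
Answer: 226017/13 ≈ 17386.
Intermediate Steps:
z(m) = 2*m/(-2 + m) (z(m) = (2*m)/(-2 + m) = 2*m/(-2 + m))
X(u) = 4*u (X(u) = u + 3*u = 4*u)
t(I) = I + 2*I/(-2 + I) (t(I) = 2*I/(-2 + I) + I*1 = 2*I/(-2 + I) + I = I + 2*I/(-2 + I))
t(-5*(X(2) + 2)) + 17434 = (-5*(4*2 + 2))²/(-2 - 5*(4*2 + 2)) + 17434 = (-5*(8 + 2))²/(-2 - 5*(8 + 2)) + 17434 = (-5*10)²/(-2 - 5*10) + 17434 = (-50)²/(-2 - 50) + 17434 = 2500/(-52) + 17434 = 2500*(-1/52) + 17434 = -625/13 + 17434 = 226017/13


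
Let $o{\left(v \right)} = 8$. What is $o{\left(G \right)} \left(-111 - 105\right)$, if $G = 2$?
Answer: $-1728$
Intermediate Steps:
$o{\left(G \right)} \left(-111 - 105\right) = 8 \left(-111 - 105\right) = 8 \left(-216\right) = -1728$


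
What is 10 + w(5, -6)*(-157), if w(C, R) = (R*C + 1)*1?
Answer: 4563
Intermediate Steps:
w(C, R) = 1 + C*R (w(C, R) = (C*R + 1)*1 = (1 + C*R)*1 = 1 + C*R)
10 + w(5, -6)*(-157) = 10 + (1 + 5*(-6))*(-157) = 10 + (1 - 30)*(-157) = 10 - 29*(-157) = 10 + 4553 = 4563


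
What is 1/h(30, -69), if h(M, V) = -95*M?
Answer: -1/2850 ≈ -0.00035088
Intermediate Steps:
1/h(30, -69) = 1/(-95*30) = 1/(-2850) = -1/2850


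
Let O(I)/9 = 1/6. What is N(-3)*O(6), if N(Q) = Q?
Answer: -9/2 ≈ -4.5000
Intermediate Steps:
O(I) = 3/2 (O(I) = 9/6 = 9*(⅙) = 3/2)
N(-3)*O(6) = -3*3/2 = -9/2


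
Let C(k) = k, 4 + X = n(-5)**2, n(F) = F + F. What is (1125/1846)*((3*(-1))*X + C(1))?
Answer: -322875/1846 ≈ -174.91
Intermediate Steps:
n(F) = 2*F
X = 96 (X = -4 + (2*(-5))**2 = -4 + (-10)**2 = -4 + 100 = 96)
(1125/1846)*((3*(-1))*X + C(1)) = (1125/1846)*((3*(-1))*96 + 1) = (1125*(1/1846))*(-3*96 + 1) = 1125*(-288 + 1)/1846 = (1125/1846)*(-287) = -322875/1846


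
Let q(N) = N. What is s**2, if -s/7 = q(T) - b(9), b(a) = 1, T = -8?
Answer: 3969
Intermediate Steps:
s = 63 (s = -7*(-8 - 1*1) = -7*(-8 - 1) = -7*(-9) = 63)
s**2 = 63**2 = 3969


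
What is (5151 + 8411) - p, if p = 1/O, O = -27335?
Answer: 370717271/27335 ≈ 13562.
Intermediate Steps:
p = -1/27335 (p = 1/(-27335) = -1/27335 ≈ -3.6583e-5)
(5151 + 8411) - p = (5151 + 8411) - 1*(-1/27335) = 13562 + 1/27335 = 370717271/27335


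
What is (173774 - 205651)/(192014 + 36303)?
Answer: -31877/228317 ≈ -0.13962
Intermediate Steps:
(173774 - 205651)/(192014 + 36303) = -31877/228317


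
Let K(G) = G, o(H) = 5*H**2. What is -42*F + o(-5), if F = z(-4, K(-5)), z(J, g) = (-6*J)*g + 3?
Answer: 5039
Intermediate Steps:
z(J, g) = 3 - 6*J*g (z(J, g) = -6*J*g + 3 = 3 - 6*J*g)
F = -117 (F = 3 - 6*(-4)*(-5) = 3 - 120 = -117)
-42*F + o(-5) = -42*(-117) + 5*(-5)**2 = 4914 + 5*25 = 4914 + 125 = 5039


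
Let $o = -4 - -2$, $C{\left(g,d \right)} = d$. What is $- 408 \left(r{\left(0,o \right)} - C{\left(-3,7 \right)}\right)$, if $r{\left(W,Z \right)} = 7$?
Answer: $0$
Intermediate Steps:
$o = -2$ ($o = -4 + 2 = -2$)
$- 408 \left(r{\left(0,o \right)} - C{\left(-3,7 \right)}\right) = - 408 \left(7 - 7\right) = \left(-408\right) 0 = 0$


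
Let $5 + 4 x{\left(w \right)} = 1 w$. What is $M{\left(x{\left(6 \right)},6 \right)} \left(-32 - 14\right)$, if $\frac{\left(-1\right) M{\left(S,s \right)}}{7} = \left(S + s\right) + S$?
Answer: $2093$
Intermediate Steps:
$x{\left(w \right)} = - \frac{5}{4} + \frac{w}{4}$ ($x{\left(w \right)} = - \frac{5}{4} + \frac{1 w}{4} = - \frac{5}{4} + \frac{w}{4}$)
$M{\left(S,s \right)} = - 14 S - 7 s$ ($M{\left(S,s \right)} = - 7 \left(\left(S + s\right) + S\right) = - 7 \left(s + 2 S\right) = - 14 S - 7 s$)
$M{\left(x{\left(6 \right)},6 \right)} \left(-32 - 14\right) = \left(- 14 \left(- \frac{5}{4} + \frac{1}{4} \cdot 6\right) - 42\right) \left(-32 - 14\right) = \left(- 14 \left(- \frac{5}{4} + \frac{3}{2}\right) - 42\right) \left(-46\right) = \left(\left(-14\right) \frac{1}{4} - 42\right) \left(-46\right) = \left(- \frac{7}{2} - 42\right) \left(-46\right) = \left(- \frac{91}{2}\right) \left(-46\right) = 2093$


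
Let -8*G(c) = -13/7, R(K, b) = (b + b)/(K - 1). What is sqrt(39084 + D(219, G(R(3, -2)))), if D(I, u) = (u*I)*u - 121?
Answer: sqrt(122224979)/56 ≈ 197.42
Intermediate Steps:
R(K, b) = 2*b/(-1 + K) (R(K, b) = (2*b)/(-1 + K) = 2*b/(-1 + K))
G(c) = 13/56 (G(c) = -(-13)/(8*7) = -1/8*(-13/7) = 13/56)
D(I, u) = -121 + I*u**2 (D(I, u) = (I*u)*u - 121 = I*u**2 - 121 = -121 + I*u**2)
sqrt(39084 + D(219, G(R(3, -2)))) = sqrt(39084 + (-121 + 219*(13/56)**2)) = sqrt(39084 + (-121 + 219*(169/3136))) = sqrt(39084 + (-121 + 37011/3136)) = sqrt(39084 - 342445/3136) = sqrt(122224979/3136) = sqrt(122224979)/56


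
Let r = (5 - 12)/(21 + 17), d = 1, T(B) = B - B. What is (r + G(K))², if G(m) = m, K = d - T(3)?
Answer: 961/1444 ≈ 0.66551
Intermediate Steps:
T(B) = 0
K = 1 (K = 1 - 1*0 = 1 + 0 = 1)
r = -7/38 ≈ -0.18421
(r + G(K))² = (-7/38 + 1)² = (31/38)² = 961/1444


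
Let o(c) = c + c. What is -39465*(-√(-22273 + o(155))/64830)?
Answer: 2631*I*√21963/4322 ≈ 90.216*I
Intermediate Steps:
o(c) = 2*c
-39465*(-√(-22273 + o(155))/64830) = -39465*(-√(-22273 + 2*155)/64830) = -39465*(-√(-22273 + 310)/64830) = -39465*(-I*√21963/64830) = -(-2631)*I*√21963/4322 = 2631*I*√21963/4322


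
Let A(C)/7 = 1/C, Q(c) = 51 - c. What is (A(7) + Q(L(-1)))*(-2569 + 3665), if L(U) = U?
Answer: 58088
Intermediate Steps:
A(C) = 7/C
(A(7) + Q(L(-1)))*(-2569 + 3665) = (7/7 + (51 - 1*(-1)))*(-2569 + 3665) = (7*(⅐) + (51 + 1))*1096 = (1 + 52)*1096 = 53*1096 = 58088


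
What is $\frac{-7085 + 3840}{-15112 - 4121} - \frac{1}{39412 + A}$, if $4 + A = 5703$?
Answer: $\frac{48788654}{289206621} \approx 0.1687$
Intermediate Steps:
$A = 5699$ ($A = -4 + 5703 = 5699$)
$\frac{-7085 + 3840}{-15112 - 4121} - \frac{1}{39412 + A} = \frac{-7085 + 3840}{-15112 - 4121} - \frac{1}{39412 + 5699} = - \frac{3245}{-19233} - \frac{1}{45111} = \left(-3245\right) \left(- \frac{1}{19233}\right) - \frac{1}{45111} = \frac{3245}{19233} - \frac{1}{45111} = \frac{48788654}{289206621}$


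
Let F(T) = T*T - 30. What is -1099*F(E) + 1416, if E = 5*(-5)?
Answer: -652489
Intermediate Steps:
E = -25
F(T) = -30 + T² (F(T) = T² - 30 = -30 + T²)
-1099*F(E) + 1416 = -1099*(-30 + (-25)²) + 1416 = -1099*(-30 + 625) + 1416 = -1099*595 + 1416 = -653905 + 1416 = -652489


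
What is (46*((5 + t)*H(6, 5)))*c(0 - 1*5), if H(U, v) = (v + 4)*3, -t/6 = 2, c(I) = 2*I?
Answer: 86940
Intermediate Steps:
t = -12 (t = -6*2 = -12)
H(U, v) = 12 + 3*v (H(U, v) = (4 + v)*3 = 12 + 3*v)
(46*((5 + t)*H(6, 5)))*c(0 - 1*5) = (46*((5 - 12)*(12 + 3*5)))*(2*(0 - 1*5)) = (46*(-7*(12 + 15)))*(2*(0 - 5)) = (46*(-7*27))*(2*(-5)) = (46*(-189))*(-10) = -8694*(-10) = 86940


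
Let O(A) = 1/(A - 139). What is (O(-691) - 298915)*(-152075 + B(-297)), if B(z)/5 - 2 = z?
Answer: 45898398435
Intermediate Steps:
O(A) = 1/(-139 + A)
B(z) = 10 + 5*z
(O(-691) - 298915)*(-152075 + B(-297)) = (1/(-139 - 691) - 298915)*(-152075 + (10 + 5*(-297))) = (1/(-830) - 298915)*(-152075 + (10 - 1485)) = (-1/830 - 298915)*(-152075 - 1475) = -248099451/830*(-153550) = 45898398435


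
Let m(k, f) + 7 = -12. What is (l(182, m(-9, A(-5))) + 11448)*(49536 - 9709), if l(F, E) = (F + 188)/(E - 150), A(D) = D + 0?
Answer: 77039038834/169 ≈ 4.5585e+8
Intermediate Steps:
A(D) = D
m(k, f) = -19 (m(k, f) = -7 - 12 = -19)
l(F, E) = (188 + F)/(-150 + E)
(l(182, m(-9, A(-5))) + 11448)*(49536 - 9709) = ((188 + 182)/(-150 - 19) + 11448)*(49536 - 9709) = (370/(-169) + 11448)*39827 = (-1/169*370 + 11448)*39827 = (-370/169 + 11448)*39827 = (1934342/169)*39827 = 77039038834/169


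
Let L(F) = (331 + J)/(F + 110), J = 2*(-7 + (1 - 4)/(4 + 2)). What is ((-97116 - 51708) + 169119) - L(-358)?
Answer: 1258369/62 ≈ 20296.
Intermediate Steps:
J = -15 (J = 2*(-7 - 3/6) = 2*(-7 - 3*⅙) = 2*(-7 - ½) = 2*(-15/2) = -15)
L(F) = 316/(110 + F) (L(F) = (331 - 15)/(F + 110) = 316/(110 + F))
((-97116 - 51708) + 169119) - L(-358) = ((-97116 - 51708) + 169119) - 316/(110 - 358) = (-148824 + 169119) - 316/(-248) = 20295 - 316*(-1)/248 = 20295 - 1*(-79/62) = 20295 + 79/62 = 1258369/62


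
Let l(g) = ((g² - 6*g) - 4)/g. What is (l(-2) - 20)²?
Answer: 676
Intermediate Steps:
l(g) = (-4 + g² - 6*g)/g
(l(-2) - 20)² = ((-6 - 2 - 4/(-2)) - 20)² = ((-6 - 2 - 4*(-½)) - 20)² = ((-6 - 2 + 2) - 20)² = (-6 - 20)² = (-26)² = 676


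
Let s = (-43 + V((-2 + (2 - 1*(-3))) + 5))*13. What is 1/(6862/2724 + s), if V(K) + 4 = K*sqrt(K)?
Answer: -1128758862/526314972769 - 385849152*sqrt(2)/526314972769 ≈ -0.0031814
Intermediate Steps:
V(K) = -4 + K**(3/2) (V(K) = -4 + K*sqrt(K) = -4 + K**(3/2))
s = -611 + 208*sqrt(2) (s = (-43 + (-4 + ((-2 + (2 - 1*(-3))) + 5)**(3/2)))*13 = (-43 + (-4 + ((-2 + (2 + 3)) + 5)**(3/2)))*13 = (-43 + (-4 + ((-2 + 5) + 5)**(3/2)))*13 = (-43 + (-4 + (3 + 5)**(3/2)))*13 = (-43 + (-4 + 8**(3/2)))*13 = (-43 + (-4 + 16*sqrt(2)))*13 = (-47 + 16*sqrt(2))*13 = -611 + 208*sqrt(2) ≈ -316.84)
1/(6862/2724 + s) = 1/(6862/2724 + (-611 + 208*sqrt(2))) = 1/(6862*(1/2724) + (-611 + 208*sqrt(2))) = 1/(3431/1362 + (-611 + 208*sqrt(2))) = 1/(-828751/1362 + 208*sqrt(2))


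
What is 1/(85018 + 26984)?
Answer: 1/112002 ≈ 8.9284e-6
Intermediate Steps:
1/(85018 + 26984) = 1/112002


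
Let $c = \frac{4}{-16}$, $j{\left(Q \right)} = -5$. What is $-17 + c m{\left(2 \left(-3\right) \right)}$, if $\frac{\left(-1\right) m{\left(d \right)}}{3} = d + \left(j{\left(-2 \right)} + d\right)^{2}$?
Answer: $\frac{277}{4} \approx 69.25$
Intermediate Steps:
$m{\left(d \right)} = - 3 d - 3 \left(-5 + d\right)^{2}$ ($m{\left(d \right)} = - 3 \left(d + \left(-5 + d\right)^{2}\right) = - 3 d - 3 \left(-5 + d\right)^{2}$)
$c = - \frac{1}{4}$ ($c = 4 \left(- \frac{1}{16}\right) = - \frac{1}{4} \approx -0.25$)
$-17 + c m{\left(2 \left(-3\right) \right)} = -17 - \frac{- 3 \cdot 2 \left(-3\right) - 3 \left(-5 + 2 \left(-3\right)\right)^{2}}{4} = -17 - \frac{\left(-3\right) \left(-6\right) - 3 \left(-5 - 6\right)^{2}}{4} = -17 - \frac{18 - 3 \left(-11\right)^{2}}{4} = -17 - \frac{18 - 363}{4} = -17 - - \frac{345}{4} = -17 + \frac{345}{4} = \frac{277}{4}$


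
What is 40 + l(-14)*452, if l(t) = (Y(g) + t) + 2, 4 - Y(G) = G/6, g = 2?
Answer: -11180/3 ≈ -3726.7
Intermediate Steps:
Y(G) = 4 - G/6
l(t) = 17/3 + t (l(t) = ((4 - ⅙*2) + t) + 2 = ((4 - ⅓) + t) + 2 = (11/3 + t) + 2 = 17/3 + t)
40 + l(-14)*452 = 40 + (17/3 - 14)*452 = 40 - 25/3*452 = 40 - 11300/3 = -11180/3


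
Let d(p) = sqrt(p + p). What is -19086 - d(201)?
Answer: -19086 - sqrt(402) ≈ -19106.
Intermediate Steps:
d(p) = sqrt(2)*sqrt(p) (d(p) = sqrt(2*p) = sqrt(2)*sqrt(p))
-19086 - d(201) = -19086 - sqrt(2)*sqrt(201) = -19086 - sqrt(402)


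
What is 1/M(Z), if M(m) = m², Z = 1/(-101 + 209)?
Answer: 11664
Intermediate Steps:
Z = 1/108 ≈ 0.0092593
1/M(Z) = 1/((1/108)²) = 1/(1/11664) = 11664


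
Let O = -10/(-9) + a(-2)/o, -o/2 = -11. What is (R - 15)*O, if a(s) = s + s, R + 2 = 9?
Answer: -736/99 ≈ -7.4343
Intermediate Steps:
o = 22 (o = -2*(-11) = 22)
R = 7 (R = -2 + 9 = 7)
a(s) = 2*s
O = 92/99 (O = -10/(-9) + (2*(-2))/22 = -10*(-⅑) - 4*1/22 = 10/9 - 2/11 = 92/99 ≈ 0.92929)
(R - 15)*O = (7 - 15)*(92/99) = -8*92/99 = -736/99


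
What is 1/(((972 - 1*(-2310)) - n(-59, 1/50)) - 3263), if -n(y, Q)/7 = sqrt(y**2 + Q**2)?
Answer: -47500/425520049 + 350*sqrt(8702501)/425520049 ≈ 0.0023148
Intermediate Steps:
n(y, Q) = -7*sqrt(Q**2 + y**2) (n(y, Q) = -7*sqrt(y**2 + Q**2) = -7*sqrt(Q**2 + y**2))
1/(((972 - 1*(-2310)) - n(-59, 1/50)) - 3263) = 1/(((972 - 1*(-2310)) - (-7)*sqrt((1/50)**2 + (-59)**2)) - 3263) = 1/(((972 + 2310) - (-7)*sqrt((1/50)**2 + 3481)) - 3263) = 1/((3282 - (-7)*sqrt(1/2500 + 3481)) - 3263) = 1/((3282 - (-7)*sqrt(8702501/2500)) - 3263) = 1/((3282 - (-7)*sqrt(8702501)/50) - 3263) = 1/((3282 + 7*sqrt(8702501)/50) - 3263) = 1/(19 + 7*sqrt(8702501)/50)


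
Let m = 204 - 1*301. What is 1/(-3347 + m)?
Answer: -1/3444 ≈ -0.00029036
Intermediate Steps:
m = -97 (m = 204 - 301 = -97)
1/(-3347 + m) = 1/(-3347 - 97) = 1/(-3444) = -1/3444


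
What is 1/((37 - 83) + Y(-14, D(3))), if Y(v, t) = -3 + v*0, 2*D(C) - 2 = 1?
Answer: -1/49 ≈ -0.020408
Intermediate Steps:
D(C) = 3/2 (D(C) = 1 + (1/2)*1 = 1 + 1/2 = 3/2)
Y(v, t) = -3 (Y(v, t) = -3 + 0 = -3)
1/((37 - 83) + Y(-14, D(3))) = 1/((37 - 83) - 3) = 1/(-46 - 3) = 1/(-49) = -1/49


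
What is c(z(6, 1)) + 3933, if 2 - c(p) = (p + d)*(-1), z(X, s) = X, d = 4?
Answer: 3945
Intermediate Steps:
c(p) = 6 + p (c(p) = 2 - (p + 4)*(-1) = 2 - (4 + p)*(-1) = 2 - (-4 - p) = 2 + (4 + p) = 6 + p)
c(z(6, 1)) + 3933 = (6 + 6) + 3933 = 12 + 3933 = 3945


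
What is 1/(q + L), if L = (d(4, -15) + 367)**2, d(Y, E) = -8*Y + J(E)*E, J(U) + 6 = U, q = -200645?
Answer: 1/221855 ≈ 4.5074e-6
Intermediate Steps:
J(U) = -6 + U
d(Y, E) = -8*Y + E*(-6 + E) (d(Y, E) = -8*Y + (-6 + E)*E = -8*Y + E*(-6 + E))
L = 422500 (L = ((-8*4 - 15*(-6 - 15)) + 367)**2 = ((-32 - 15*(-21)) + 367)**2 = ((-32 + 315) + 367)**2 = (283 + 367)**2 = 650**2 = 422500)
1/(q + L) = 1/(-200645 + 422500) = 1/221855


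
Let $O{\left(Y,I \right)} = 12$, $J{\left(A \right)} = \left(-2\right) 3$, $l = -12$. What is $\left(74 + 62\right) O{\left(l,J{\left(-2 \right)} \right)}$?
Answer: $1632$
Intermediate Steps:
$J{\left(A \right)} = -6$
$\left(74 + 62\right) O{\left(l,J{\left(-2 \right)} \right)} = \left(74 + 62\right) 12 = 136 \cdot 12 = 1632$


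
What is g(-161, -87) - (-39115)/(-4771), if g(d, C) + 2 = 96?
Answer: 409359/4771 ≈ 85.802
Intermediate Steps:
g(d, C) = 94 (g(d, C) = -2 + 96 = 94)
g(-161, -87) - (-39115)/(-4771) = 94 - (-39115)/(-4771) = 94 - (-39115)*(-1)/4771 = 94 - 1*39115/4771 = 94 - 39115/4771 = 409359/4771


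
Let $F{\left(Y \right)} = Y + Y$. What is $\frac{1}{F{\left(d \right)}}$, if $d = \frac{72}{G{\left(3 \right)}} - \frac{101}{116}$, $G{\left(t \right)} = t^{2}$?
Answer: $\frac{58}{827} \approx 0.070133$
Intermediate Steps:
$d = \frac{827}{116}$ ($d = \frac{72}{3^{2}} - \frac{101}{116} = \frac{72}{9} - \frac{101}{116} = 72 \cdot \frac{1}{9} - \frac{101}{116} = 8 - \frac{101}{116} = \frac{827}{116} \approx 7.1293$)
$F{\left(Y \right)} = 2 Y$
$\frac{1}{F{\left(d \right)}} = \frac{1}{2 \cdot \frac{827}{116}} = \frac{1}{\frac{827}{58}} = \frac{58}{827}$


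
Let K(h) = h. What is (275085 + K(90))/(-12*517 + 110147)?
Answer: 275175/103943 ≈ 2.6474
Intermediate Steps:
(275085 + K(90))/(-12*517 + 110147) = (275085 + 90)/(-12*517 + 110147) = 275175/(-6204 + 110147) = 275175/103943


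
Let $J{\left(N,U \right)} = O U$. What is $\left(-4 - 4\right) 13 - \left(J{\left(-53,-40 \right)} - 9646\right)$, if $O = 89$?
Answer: $13102$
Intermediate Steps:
$J{\left(N,U \right)} = 89 U$
$\left(-4 - 4\right) 13 - \left(J{\left(-53,-40 \right)} - 9646\right) = \left(-4 - 4\right) 13 - \left(89 \left(-40\right) - 9646\right) = \left(-8\right) 13 - \left(-3560 - 9646\right) = -104 - -13206 = -104 + 13206 = 13102$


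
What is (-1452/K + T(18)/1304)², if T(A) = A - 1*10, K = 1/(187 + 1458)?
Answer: 151579421018616361/26569 ≈ 5.7051e+12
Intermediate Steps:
K = 1/1645 ≈ 0.00060790
T(A) = -10 + A (T(A) = A - 10 = -10 + A)
(-1452/K + T(18)/1304)² = (-1452/1/1645 + (-10 + 18)/1304)² = (-1452*1645 + 8*(1/1304))² = (-2388540 + 1/163)² = (-389332019/163)² = 151579421018616361/26569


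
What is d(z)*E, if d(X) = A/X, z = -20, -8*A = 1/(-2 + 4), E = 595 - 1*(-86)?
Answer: 681/320 ≈ 2.1281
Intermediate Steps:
E = 681 (E = 595 + 86 = 681)
A = -1/16 (A = -1/(8*(-2 + 4)) = -1/8/2 = -1/8*1/2 = -1/16 ≈ -0.062500)
d(X) = -1/(16*X)
d(z)*E = -1/16/(-20)*681 = -1/16*(-1/20)*681 = (1/320)*681 = 681/320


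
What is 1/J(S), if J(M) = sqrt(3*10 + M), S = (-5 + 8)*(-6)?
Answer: sqrt(3)/6 ≈ 0.28868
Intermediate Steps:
S = -18 (S = 3*(-6) = -18)
J(M) = sqrt(30 + M)
1/J(S) = 1/(sqrt(30 - 18)) = 1/(sqrt(12)) = 1/(2*sqrt(3)) = sqrt(3)/6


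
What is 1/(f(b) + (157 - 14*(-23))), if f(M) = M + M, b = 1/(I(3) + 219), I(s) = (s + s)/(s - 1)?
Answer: 111/53170 ≈ 0.0020876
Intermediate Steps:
I(s) = 2*s/(-1 + s) (I(s) = (2*s)/(-1 + s) = 2*s/(-1 + s))
b = 1/222 (b = 1/(2*3/(-1 + 3) + 219) = 1/(2*3/2 + 219) = 1/(2*3*(½) + 219) = 1/(3 + 219) = 1/222 ≈ 0.0045045)
f(M) = 2*M
1/(f(b) + (157 - 14*(-23))) = 1/(2*(1/222) + (157 - 14*(-23))) = 1/(1/111 + (157 + 322)) = 1/(1/111 + 479) = 1/(53170/111) = 111/53170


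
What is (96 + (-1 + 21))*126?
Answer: 14616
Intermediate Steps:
(96 + (-1 + 21))*126 = (96 + 20)*126 = 116*126 = 14616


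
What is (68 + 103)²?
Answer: 29241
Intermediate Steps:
(68 + 103)² = 171² = 29241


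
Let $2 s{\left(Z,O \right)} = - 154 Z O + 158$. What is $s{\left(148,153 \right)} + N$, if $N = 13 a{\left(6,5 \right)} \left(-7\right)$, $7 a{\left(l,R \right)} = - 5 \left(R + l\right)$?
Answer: $-1742794$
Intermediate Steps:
$s{\left(Z,O \right)} = 79 - 77 O Z$ ($s{\left(Z,O \right)} = \frac{- 154 Z O + 158}{2} = \frac{- 154 O Z + 158}{2} = \frac{158 - 154 O Z}{2} = 79 - 77 O Z$)
$a{\left(l,R \right)} = - \frac{5 R}{7} - \frac{5 l}{7}$ ($a{\left(l,R \right)} = \frac{\left(-5\right) \left(R + l\right)}{7} = \frac{- 5 R - 5 l}{7} = - \frac{5 R}{7} - \frac{5 l}{7}$)
$N = 715$ ($N = 13 \left(\left(- \frac{5}{7}\right) 5 - \frac{30}{7}\right) \left(-7\right) = 13 \left(- \frac{25}{7} - \frac{30}{7}\right) \left(-7\right) = 13 \left(- \frac{55}{7}\right) \left(-7\right) = \left(- \frac{715}{7}\right) \left(-7\right) = 715$)
$s{\left(148,153 \right)} + N = \left(79 - 11781 \cdot 148\right) + 715 = \left(79 - 1743588\right) + 715 = -1743509 + 715 = -1742794$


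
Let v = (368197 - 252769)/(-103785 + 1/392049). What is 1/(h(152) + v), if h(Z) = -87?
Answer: -10172201366/896294876835 ≈ -0.011349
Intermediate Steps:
v = -11313357993/10172201366 (v = 115428/(-103785 + 1/392049) = 115428/(-40688805464/392049) = 115428*(-392049/40688805464) = -11313357993/10172201366 ≈ -1.1122)
1/(h(152) + v) = 1/(-87 - 11313357993/10172201366) = 1/(-896294876835/10172201366) = -10172201366/896294876835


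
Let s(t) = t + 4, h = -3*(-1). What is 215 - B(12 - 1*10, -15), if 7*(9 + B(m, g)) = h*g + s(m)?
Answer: 1607/7 ≈ 229.57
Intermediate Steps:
h = 3
s(t) = 4 + t
B(m, g) = -59/7 + m/7 + 3*g/7 (B(m, g) = -9 + (3*g + (4 + m))/7 = -9 + (4 + m + 3*g)/7 = -9 + (4/7 + m/7 + 3*g/7) = -59/7 + m/7 + 3*g/7)
215 - B(12 - 1*10, -15) = 215 - (-59/7 + (12 - 1*10)/7 + (3/7)*(-15)) = 215 - (-59/7 + (12 - 10)/7 - 45/7) = 215 - (-59/7 + (1/7)*2 - 45/7) = 215 - (-59/7 + 2/7 - 45/7) = 215 - 1*(-102/7) = 215 + 102/7 = 1607/7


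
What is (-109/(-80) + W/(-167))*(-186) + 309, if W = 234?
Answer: 2112201/6680 ≈ 316.20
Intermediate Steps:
(-109/(-80) + W/(-167))*(-186) + 309 = (-109/(-80) + 234/(-167))*(-186) + 309 = (-109*(-1/80) + 234*(-1/167))*(-186) + 309 = (109/80 - 234/167)*(-186) + 309 = -517/13360*(-186) + 309 = 48081/6680 + 309 = 2112201/6680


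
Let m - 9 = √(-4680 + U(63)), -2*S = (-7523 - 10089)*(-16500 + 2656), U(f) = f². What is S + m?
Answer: -121910255 + 3*I*√79 ≈ -1.2191e+8 + 26.665*I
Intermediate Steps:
S = -121910264 (S = -(-7523 - 10089)*(-16500 + 2656)/2 = -(-8806)*(-13844) = -½*243820528 = -121910264)
m = 9 + 3*I*√79 (m = 9 + √(-4680 + 63²) = 9 + √(-4680 + 3969) = 9 + √(-711) = 9 + 3*I*√79 ≈ 9.0 + 26.665*I)
S + m = -121910264 + (9 + 3*I*√79) = -121910255 + 3*I*√79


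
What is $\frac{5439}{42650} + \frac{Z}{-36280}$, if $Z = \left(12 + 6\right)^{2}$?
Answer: $\frac{2293854}{19341775} \approx 0.1186$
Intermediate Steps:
$Z = 324$ ($Z = 18^{2} = 324$)
$\frac{5439}{42650} + \frac{Z}{-36280} = \frac{5439}{42650} + \frac{324}{-36280} = 5439 \cdot \frac{1}{42650} + 324 \left(- \frac{1}{36280}\right) = \frac{5439}{42650} - \frac{81}{9070} = \frac{2293854}{19341775}$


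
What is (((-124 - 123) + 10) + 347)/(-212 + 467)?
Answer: 22/51 ≈ 0.43137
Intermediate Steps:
(((-124 - 123) + 10) + 347)/(-212 + 467) = ((-247 + 10) + 347)/255 = (-237 + 347)*(1/255) = 110*(1/255) = 22/51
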